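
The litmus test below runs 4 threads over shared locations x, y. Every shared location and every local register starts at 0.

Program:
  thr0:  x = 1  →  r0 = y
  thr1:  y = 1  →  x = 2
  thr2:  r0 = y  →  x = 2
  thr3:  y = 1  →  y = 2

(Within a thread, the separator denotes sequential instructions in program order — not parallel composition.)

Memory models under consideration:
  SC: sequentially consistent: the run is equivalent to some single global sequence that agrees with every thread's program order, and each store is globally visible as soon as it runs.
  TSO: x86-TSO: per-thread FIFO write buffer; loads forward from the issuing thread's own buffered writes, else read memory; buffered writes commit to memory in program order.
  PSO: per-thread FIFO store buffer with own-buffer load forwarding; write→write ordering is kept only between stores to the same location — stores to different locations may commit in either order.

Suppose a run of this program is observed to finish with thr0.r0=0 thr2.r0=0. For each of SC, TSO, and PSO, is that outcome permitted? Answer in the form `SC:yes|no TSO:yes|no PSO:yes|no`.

outcome vector order: (thr0.r0,thr2.r0)
SC (9): (0,0), (0,1), (0,2), (1,0), (1,1), (1,2), (2,0), (2,1), (2,2)
TSO (9): (0,0), (0,1), (0,2), (1,0), (1,1), (1,2), (2,0), (2,1), (2,2)
PSO (9): (0,0), (0,1), (0,2), (1,0), (1,1), (1,2), (2,0), (2,1), (2,2)
target (0,0) ∈ {SC,TSO,PSO}

SC:yes TSO:yes PSO:yes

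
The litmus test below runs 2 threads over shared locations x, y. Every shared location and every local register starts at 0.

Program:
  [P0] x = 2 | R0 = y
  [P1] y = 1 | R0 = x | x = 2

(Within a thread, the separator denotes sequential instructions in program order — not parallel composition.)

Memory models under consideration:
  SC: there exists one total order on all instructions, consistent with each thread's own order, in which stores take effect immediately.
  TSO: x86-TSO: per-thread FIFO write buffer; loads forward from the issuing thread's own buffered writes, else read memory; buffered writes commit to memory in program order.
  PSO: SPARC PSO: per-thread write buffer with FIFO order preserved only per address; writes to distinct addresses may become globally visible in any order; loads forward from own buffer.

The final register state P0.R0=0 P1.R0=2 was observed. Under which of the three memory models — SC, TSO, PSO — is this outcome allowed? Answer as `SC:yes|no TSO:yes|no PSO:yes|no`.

SC:yes TSO:yes PSO:yes

outcome vector order: (P0.R0,P1.R0)
SC: 3 outcomes — {02 10 12}
TSO: 4 outcomes — {00 02 10 12}
PSO: 4 outcomes — {00 02 10 12}
target 02 ∈ {SC,TSO,PSO}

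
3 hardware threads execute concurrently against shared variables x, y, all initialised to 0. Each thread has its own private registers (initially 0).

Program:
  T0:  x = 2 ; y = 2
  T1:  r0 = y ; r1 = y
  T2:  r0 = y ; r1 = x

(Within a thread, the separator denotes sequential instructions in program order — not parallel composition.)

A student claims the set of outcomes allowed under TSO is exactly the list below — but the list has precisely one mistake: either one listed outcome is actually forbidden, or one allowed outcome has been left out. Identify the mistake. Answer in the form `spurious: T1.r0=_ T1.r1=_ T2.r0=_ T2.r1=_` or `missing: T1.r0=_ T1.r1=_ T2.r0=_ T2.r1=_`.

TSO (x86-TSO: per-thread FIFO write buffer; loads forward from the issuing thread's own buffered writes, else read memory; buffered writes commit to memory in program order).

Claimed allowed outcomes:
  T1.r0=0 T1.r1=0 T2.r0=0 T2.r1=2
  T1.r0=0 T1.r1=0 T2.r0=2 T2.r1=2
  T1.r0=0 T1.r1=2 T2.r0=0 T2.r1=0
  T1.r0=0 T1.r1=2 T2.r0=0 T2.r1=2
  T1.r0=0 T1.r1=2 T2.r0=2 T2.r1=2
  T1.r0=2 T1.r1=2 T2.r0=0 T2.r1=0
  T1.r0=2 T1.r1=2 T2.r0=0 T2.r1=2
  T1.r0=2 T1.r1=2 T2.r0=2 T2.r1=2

outcome vector order: (T1.r0,T1.r1,T2.r0,T2.r1)
TSO: 9 outcomes — {<0 0 0 0>; <0 0 0 2>; <0 0 2 2>; <0 2 0 0>; <0 2 0 2>; <0 2 2 2>; <2 2 0 0>; <2 2 0 2>; <2 2 2 2>}
TSO∖claimed = {<0 0 0 0>}

missing: T1.r0=0 T1.r1=0 T2.r0=0 T2.r1=0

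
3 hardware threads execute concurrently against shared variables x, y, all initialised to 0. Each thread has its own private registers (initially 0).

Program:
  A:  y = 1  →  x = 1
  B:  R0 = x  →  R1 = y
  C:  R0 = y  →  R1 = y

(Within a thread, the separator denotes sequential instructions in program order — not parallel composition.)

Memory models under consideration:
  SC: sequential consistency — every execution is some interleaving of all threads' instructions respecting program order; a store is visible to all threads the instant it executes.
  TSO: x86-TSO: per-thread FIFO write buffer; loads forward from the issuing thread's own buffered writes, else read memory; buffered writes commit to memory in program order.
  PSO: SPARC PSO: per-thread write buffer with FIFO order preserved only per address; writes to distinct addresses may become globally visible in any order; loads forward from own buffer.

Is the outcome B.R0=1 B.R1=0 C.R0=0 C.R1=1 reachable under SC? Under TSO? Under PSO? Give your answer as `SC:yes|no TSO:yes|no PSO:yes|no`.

outcome vector order: (B.R0,B.R1,C.R0,C.R1)
[SC] allowed = {0000 0001 0011 0100 0101 0111 1100 1101 1111}
[TSO] allowed = {0000 0001 0011 0100 0101 0111 1100 1101 1111}
[PSO] allowed = {0000 0001 0011 0100 0101 0111 1000 1001 1011 1100 1101 1111}
target 1001 ∈ {PSO}

SC:no TSO:no PSO:yes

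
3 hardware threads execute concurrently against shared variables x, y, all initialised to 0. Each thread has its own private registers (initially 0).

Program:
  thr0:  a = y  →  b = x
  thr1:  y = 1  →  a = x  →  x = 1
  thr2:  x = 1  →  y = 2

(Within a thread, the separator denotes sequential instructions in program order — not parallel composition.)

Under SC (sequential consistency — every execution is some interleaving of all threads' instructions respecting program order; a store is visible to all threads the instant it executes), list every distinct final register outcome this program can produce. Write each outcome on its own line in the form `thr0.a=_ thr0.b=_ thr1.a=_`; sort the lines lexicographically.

thr0.a=0 thr0.b=0 thr1.a=0
thr0.a=0 thr0.b=0 thr1.a=1
thr0.a=0 thr0.b=1 thr1.a=0
thr0.a=0 thr0.b=1 thr1.a=1
thr0.a=1 thr0.b=0 thr1.a=0
thr0.a=1 thr0.b=0 thr1.a=1
thr0.a=1 thr0.b=1 thr1.a=0
thr0.a=1 thr0.b=1 thr1.a=1
thr0.a=2 thr0.b=1 thr1.a=0
thr0.a=2 thr0.b=1 thr1.a=1

outcome vector order: (thr0.a,thr0.b,thr1.a)
|SC outcomes| = 10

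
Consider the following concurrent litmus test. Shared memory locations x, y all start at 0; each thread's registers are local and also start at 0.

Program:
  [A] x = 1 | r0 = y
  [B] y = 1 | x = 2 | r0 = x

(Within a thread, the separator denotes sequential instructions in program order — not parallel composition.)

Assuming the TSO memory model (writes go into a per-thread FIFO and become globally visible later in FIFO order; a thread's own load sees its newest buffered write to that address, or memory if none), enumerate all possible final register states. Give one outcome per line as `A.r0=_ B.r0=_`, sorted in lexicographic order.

A.r0=0 B.r0=1
A.r0=0 B.r0=2
A.r0=1 B.r0=1
A.r0=1 B.r0=2

outcome vector order: (A.r0,B.r0)
|TSO outcomes| = 4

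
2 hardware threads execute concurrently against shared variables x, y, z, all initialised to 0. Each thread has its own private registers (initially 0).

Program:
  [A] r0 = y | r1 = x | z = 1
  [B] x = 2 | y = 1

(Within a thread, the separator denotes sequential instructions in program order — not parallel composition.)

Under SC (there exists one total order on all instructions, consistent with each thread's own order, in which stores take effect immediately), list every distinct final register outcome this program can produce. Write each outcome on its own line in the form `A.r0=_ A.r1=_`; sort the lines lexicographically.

A.r0=0 A.r1=0
A.r0=0 A.r1=2
A.r0=1 A.r1=2

outcome vector order: (A.r0,A.r1)
|SC outcomes| = 3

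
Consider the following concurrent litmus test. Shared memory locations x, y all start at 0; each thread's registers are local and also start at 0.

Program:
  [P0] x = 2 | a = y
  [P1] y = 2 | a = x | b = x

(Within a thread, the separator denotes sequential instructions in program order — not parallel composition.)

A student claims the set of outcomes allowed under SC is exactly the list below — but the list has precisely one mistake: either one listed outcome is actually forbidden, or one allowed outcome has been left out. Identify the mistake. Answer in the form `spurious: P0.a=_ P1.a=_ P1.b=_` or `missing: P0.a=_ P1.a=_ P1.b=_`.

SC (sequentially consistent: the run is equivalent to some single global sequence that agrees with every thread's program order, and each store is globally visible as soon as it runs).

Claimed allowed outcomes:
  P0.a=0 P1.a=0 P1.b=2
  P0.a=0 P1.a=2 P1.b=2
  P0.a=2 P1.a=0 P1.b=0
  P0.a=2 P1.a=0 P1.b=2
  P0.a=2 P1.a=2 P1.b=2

spurious: P0.a=0 P1.a=0 P1.b=2

outcome vector order: (P0.a,P1.a,P1.b)
SC: 4 outcomes — {022 200 202 222}
claimed∖SC = {002}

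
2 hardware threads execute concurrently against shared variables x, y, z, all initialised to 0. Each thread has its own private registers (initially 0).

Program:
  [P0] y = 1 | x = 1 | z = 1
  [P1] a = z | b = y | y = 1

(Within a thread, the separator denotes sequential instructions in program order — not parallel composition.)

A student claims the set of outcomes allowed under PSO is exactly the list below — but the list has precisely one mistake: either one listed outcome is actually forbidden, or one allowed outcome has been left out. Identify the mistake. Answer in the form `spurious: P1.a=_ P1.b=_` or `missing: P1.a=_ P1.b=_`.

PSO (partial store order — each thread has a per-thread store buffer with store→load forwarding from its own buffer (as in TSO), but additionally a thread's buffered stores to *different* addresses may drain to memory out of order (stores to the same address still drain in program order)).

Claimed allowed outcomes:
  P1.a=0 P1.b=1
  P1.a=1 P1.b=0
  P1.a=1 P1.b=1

missing: P1.a=0 P1.b=0

outcome vector order: (P1.a,P1.b)
PSO (4): 0/0; 0/1; 1/0; 1/1
PSO∖claimed = {0/0}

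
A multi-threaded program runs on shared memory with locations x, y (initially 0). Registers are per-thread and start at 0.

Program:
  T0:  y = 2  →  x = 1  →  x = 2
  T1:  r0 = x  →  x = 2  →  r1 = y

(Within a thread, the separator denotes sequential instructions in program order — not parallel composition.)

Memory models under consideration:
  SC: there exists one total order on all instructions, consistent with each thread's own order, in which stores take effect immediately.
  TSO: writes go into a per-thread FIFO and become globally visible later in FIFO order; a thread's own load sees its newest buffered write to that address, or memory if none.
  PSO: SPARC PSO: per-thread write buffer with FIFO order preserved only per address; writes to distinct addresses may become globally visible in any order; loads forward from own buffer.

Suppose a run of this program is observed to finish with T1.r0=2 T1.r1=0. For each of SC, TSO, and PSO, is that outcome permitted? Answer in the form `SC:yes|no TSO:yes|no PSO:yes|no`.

outcome vector order: (T1.r0,T1.r1)
under SC → 0/0; 0/2; 1/2; 2/2
under TSO → 0/0; 0/2; 1/2; 2/2
under PSO → 0/0; 0/2; 1/0; 1/2; 2/0; 2/2
target 2/0 ∈ {PSO}

SC:no TSO:no PSO:yes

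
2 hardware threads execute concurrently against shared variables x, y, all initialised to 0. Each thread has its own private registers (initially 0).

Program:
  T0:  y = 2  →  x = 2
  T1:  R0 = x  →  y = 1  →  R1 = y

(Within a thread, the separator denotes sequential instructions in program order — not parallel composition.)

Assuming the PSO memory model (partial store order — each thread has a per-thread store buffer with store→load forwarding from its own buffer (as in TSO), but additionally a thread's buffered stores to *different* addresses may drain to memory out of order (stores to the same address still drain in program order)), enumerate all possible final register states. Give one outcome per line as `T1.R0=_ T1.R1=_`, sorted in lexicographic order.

T1.R0=0 T1.R1=1
T1.R0=0 T1.R1=2
T1.R0=2 T1.R1=1
T1.R0=2 T1.R1=2

outcome vector order: (T1.R0,T1.R1)
|PSO outcomes| = 4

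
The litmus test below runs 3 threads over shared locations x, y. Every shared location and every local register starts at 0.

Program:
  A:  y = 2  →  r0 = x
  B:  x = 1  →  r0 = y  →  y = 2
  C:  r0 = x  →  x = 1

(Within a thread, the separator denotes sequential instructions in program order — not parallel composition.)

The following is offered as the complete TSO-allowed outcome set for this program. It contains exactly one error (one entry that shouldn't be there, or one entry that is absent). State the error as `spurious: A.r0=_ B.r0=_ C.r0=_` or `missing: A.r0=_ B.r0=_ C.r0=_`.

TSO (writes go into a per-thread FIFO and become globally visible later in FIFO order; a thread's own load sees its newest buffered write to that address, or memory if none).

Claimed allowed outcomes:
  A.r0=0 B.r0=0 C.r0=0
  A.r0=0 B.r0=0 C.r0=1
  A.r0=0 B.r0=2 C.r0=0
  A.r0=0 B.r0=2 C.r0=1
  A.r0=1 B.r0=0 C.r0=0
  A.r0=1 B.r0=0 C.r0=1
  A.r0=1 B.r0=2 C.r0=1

missing: A.r0=1 B.r0=2 C.r0=0

outcome vector order: (A.r0,B.r0,C.r0)
TSO: 8 outcomes — {0/0/0; 0/0/1; 0/2/0; 0/2/1; 1/0/0; 1/0/1; 1/2/0; 1/2/1}
TSO∖claimed = {1/2/0}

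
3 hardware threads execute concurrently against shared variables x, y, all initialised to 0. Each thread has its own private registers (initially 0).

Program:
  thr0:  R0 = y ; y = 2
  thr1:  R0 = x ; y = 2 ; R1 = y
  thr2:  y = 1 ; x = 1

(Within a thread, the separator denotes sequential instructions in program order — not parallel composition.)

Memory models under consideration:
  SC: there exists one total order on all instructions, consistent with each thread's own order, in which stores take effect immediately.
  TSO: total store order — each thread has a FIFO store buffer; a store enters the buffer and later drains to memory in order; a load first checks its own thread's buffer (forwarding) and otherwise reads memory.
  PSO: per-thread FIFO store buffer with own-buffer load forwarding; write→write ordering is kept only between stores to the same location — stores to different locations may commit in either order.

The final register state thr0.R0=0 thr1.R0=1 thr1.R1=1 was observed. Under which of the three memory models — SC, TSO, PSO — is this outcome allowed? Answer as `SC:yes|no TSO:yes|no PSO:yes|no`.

SC:no TSO:no PSO:yes

outcome vector order: (thr0.R0,thr1.R0,thr1.R1)
SC (9): 001 002 012 101 102 112 201 202 212
TSO (9): 001 002 012 101 102 112 201 202 212
PSO (12): 001 002 011 012 101 102 111 112 201 202 211 212
target 011 ∈ {PSO}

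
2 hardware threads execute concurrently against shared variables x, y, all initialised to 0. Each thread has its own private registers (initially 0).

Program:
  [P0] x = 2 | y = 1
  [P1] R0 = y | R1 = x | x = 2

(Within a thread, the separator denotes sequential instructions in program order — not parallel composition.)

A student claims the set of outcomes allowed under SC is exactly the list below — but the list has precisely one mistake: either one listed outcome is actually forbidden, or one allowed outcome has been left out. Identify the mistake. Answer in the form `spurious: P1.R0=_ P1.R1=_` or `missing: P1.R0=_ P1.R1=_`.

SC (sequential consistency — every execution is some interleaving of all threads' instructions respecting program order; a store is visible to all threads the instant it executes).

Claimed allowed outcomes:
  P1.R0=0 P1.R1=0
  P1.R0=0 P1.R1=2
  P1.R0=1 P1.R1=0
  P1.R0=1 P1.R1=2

spurious: P1.R0=1 P1.R1=0

outcome vector order: (P1.R0,P1.R1)
[SC] allowed = {00, 02, 12}
claimed∖SC = {10}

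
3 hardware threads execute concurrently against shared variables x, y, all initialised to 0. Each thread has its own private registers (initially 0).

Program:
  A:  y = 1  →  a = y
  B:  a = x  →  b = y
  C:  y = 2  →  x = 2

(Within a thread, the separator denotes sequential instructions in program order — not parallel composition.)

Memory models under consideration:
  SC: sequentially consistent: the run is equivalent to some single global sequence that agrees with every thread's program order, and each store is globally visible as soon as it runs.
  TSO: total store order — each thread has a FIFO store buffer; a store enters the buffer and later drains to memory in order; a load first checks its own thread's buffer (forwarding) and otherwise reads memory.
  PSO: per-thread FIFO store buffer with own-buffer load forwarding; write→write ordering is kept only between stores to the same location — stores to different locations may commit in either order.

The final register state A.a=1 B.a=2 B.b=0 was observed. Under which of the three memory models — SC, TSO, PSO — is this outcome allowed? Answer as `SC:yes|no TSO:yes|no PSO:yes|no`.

SC:no TSO:no PSO:yes

outcome vector order: (A.a,B.a,B.b)
under SC → 100, 101, 102, 121, 122, 200, 201, 202, 222
under TSO → 100, 101, 102, 121, 122, 200, 201, 202, 222
under PSO → 100, 101, 102, 120, 121, 122, 200, 201, 202, 220, 221, 222
target 120 ∈ {PSO}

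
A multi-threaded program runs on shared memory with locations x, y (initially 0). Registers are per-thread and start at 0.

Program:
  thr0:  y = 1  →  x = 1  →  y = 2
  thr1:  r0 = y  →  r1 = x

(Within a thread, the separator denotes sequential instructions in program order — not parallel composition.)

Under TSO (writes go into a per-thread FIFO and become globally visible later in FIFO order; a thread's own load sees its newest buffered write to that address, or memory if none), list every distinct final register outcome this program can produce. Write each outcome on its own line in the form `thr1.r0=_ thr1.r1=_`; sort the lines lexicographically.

outcome vector order: (thr1.r0,thr1.r1)
|TSO outcomes| = 5

thr1.r0=0 thr1.r1=0
thr1.r0=0 thr1.r1=1
thr1.r0=1 thr1.r1=0
thr1.r0=1 thr1.r1=1
thr1.r0=2 thr1.r1=1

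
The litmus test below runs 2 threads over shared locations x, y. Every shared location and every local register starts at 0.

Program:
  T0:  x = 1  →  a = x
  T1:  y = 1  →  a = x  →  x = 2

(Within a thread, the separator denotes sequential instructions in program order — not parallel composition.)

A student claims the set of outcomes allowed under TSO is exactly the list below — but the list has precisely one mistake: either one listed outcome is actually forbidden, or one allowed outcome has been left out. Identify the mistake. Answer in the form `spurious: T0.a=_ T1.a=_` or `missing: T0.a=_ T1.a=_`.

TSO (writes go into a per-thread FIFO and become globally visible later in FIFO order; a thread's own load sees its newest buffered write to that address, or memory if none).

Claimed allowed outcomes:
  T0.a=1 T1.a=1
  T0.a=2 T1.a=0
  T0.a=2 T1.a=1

outcome vector order: (T0.a,T1.a)
[TSO] allowed = {1/0, 1/1, 2/0, 2/1}
TSO∖claimed = {1/0}

missing: T0.a=1 T1.a=0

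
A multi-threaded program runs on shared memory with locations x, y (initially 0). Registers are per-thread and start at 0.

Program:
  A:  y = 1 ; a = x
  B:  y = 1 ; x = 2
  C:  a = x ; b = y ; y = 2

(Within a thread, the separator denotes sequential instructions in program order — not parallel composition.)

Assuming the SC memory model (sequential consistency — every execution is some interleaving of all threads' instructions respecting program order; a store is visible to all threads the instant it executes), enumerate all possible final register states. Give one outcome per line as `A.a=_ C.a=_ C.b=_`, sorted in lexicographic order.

outcome vector order: (A.a,C.a,C.b)
|SC outcomes| = 6

A.a=0 C.a=0 C.b=0
A.a=0 C.a=0 C.b=1
A.a=0 C.a=2 C.b=1
A.a=2 C.a=0 C.b=0
A.a=2 C.a=0 C.b=1
A.a=2 C.a=2 C.b=1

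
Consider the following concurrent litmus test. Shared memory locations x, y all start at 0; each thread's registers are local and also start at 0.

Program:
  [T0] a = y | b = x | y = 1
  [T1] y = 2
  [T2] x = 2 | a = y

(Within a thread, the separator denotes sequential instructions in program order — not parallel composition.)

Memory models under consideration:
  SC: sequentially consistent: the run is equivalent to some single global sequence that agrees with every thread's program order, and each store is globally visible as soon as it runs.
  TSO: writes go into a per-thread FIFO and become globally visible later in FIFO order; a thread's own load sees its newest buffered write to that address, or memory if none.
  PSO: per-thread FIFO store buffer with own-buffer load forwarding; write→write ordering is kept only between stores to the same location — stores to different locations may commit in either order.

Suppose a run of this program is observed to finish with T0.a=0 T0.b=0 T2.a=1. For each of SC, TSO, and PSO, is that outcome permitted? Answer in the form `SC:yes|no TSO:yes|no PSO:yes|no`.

SC:yes TSO:yes PSO:yes

outcome vector order: (T0.a,T0.b,T2.a)
SC (11): 000, 001, 002, 020, 021, 022, 201, 202, 220, 221, 222
TSO (12): 000, 001, 002, 020, 021, 022, 200, 201, 202, 220, 221, 222
PSO (12): 000, 001, 002, 020, 021, 022, 200, 201, 202, 220, 221, 222
target 001 ∈ {SC,TSO,PSO}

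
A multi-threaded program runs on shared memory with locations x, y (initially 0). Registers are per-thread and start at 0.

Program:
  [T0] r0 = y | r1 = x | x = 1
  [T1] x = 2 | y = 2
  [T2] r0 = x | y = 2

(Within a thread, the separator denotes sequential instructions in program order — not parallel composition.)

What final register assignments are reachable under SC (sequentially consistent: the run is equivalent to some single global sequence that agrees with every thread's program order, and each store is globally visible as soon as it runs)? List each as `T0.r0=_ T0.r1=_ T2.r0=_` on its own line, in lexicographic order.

outcome vector order: (T0.r0,T0.r1,T2.r0)
|SC outcomes| = 10

T0.r0=0 T0.r1=0 T2.r0=0
T0.r0=0 T0.r1=0 T2.r0=1
T0.r0=0 T0.r1=0 T2.r0=2
T0.r0=0 T0.r1=2 T2.r0=0
T0.r0=0 T0.r1=2 T2.r0=1
T0.r0=0 T0.r1=2 T2.r0=2
T0.r0=2 T0.r1=0 T2.r0=0
T0.r0=2 T0.r1=2 T2.r0=0
T0.r0=2 T0.r1=2 T2.r0=1
T0.r0=2 T0.r1=2 T2.r0=2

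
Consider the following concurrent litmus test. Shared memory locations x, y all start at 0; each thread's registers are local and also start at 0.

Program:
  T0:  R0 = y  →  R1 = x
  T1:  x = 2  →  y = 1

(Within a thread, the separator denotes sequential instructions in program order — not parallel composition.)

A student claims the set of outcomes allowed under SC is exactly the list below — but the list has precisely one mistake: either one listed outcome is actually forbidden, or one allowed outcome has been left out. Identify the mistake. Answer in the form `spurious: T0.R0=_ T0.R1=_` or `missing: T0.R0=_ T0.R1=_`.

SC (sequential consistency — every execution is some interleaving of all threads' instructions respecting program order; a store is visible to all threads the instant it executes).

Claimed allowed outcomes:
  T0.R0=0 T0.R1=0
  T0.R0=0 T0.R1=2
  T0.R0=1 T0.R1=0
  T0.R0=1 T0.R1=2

spurious: T0.R0=1 T0.R1=0

outcome vector order: (T0.R0,T0.R1)
SC (3): <0 0> <0 2> <1 2>
claimed∖SC = {<1 0>}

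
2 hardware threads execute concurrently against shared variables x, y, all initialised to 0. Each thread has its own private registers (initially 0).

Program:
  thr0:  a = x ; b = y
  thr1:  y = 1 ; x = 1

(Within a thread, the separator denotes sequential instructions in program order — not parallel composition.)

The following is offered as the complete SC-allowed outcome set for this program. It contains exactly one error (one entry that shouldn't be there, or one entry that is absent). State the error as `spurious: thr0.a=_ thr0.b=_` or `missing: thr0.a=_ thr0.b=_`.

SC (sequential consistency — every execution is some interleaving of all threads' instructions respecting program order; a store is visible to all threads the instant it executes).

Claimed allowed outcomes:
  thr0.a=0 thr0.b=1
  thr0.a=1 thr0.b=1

outcome vector order: (thr0.a,thr0.b)
SC: 3 outcomes — {<0 0>; <0 1>; <1 1>}
SC∖claimed = {<0 0>}

missing: thr0.a=0 thr0.b=0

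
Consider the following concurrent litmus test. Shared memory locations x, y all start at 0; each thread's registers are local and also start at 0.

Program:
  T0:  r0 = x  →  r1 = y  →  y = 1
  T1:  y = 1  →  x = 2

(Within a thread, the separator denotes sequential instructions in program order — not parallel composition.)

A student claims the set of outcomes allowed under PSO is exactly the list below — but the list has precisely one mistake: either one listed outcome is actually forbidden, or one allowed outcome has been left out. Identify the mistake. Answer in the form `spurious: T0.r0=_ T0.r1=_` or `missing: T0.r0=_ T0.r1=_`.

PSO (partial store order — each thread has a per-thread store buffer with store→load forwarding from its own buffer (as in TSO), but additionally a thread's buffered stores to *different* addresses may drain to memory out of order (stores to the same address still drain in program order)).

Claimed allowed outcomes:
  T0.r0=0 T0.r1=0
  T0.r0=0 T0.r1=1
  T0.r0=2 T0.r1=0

missing: T0.r0=2 T0.r1=1

outcome vector order: (T0.r0,T0.r1)
PSO: 4 outcomes — {0/0, 0/1, 2/0, 2/1}
PSO∖claimed = {2/1}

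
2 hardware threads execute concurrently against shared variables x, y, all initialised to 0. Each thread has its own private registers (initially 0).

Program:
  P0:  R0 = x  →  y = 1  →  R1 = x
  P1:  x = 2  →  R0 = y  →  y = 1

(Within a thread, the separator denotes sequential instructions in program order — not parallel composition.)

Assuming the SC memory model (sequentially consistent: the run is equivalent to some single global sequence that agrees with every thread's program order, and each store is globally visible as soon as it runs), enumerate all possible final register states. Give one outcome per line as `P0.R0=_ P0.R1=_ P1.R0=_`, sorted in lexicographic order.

outcome vector order: (P0.R0,P0.R1,P1.R0)
|SC outcomes| = 5

P0.R0=0 P0.R1=0 P1.R0=1
P0.R0=0 P0.R1=2 P1.R0=0
P0.R0=0 P0.R1=2 P1.R0=1
P0.R0=2 P0.R1=2 P1.R0=0
P0.R0=2 P0.R1=2 P1.R0=1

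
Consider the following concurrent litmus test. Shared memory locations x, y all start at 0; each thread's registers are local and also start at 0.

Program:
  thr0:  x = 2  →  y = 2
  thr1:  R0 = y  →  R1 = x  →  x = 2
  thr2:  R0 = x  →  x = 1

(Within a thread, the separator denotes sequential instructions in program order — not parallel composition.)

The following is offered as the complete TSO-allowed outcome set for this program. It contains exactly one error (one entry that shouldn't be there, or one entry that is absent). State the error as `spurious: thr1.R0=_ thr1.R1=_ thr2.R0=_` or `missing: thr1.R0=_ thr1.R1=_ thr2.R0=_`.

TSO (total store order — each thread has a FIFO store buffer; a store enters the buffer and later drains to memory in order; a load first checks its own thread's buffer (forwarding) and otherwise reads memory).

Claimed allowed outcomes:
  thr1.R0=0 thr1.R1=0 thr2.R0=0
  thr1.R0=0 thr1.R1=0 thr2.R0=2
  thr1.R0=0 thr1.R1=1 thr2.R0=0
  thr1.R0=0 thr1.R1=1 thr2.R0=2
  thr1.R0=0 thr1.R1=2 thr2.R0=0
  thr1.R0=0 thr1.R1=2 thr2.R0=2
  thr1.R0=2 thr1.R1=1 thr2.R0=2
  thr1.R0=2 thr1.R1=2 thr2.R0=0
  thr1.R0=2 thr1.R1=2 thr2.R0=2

missing: thr1.R0=2 thr1.R1=1 thr2.R0=0

outcome vector order: (thr1.R0,thr1.R1,thr2.R0)
TSO: 10 outcomes — {000 002 010 012 020 022 210 212 220 222}
TSO∖claimed = {210}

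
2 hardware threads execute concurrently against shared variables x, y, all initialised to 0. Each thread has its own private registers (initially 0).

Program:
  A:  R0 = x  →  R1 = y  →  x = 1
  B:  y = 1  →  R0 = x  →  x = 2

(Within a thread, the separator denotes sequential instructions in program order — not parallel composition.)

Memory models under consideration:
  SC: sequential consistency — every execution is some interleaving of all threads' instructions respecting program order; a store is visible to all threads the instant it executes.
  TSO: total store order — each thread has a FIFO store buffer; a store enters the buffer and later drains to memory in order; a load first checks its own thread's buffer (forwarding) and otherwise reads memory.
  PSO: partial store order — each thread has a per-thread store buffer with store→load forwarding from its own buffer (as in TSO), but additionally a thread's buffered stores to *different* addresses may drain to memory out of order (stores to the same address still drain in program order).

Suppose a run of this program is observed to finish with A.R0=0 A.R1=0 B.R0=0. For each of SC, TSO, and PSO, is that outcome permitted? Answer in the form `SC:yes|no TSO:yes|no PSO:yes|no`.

SC:yes TSO:yes PSO:yes

outcome vector order: (A.R0,A.R1,B.R0)
SC (5): (0,0,0), (0,0,1), (0,1,0), (0,1,1), (2,1,0)
TSO (5): (0,0,0), (0,0,1), (0,1,0), (0,1,1), (2,1,0)
PSO (6): (0,0,0), (0,0,1), (0,1,0), (0,1,1), (2,0,0), (2,1,0)
target (0,0,0) ∈ {SC,TSO,PSO}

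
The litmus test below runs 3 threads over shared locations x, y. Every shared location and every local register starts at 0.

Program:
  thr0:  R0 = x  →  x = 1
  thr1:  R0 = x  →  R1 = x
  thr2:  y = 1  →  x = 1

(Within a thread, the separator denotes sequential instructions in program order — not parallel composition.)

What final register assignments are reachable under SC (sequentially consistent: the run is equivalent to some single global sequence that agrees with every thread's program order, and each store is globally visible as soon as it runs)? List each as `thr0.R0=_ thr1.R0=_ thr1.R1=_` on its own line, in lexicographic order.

outcome vector order: (thr0.R0,thr1.R0,thr1.R1)
|SC outcomes| = 6

thr0.R0=0 thr1.R0=0 thr1.R1=0
thr0.R0=0 thr1.R0=0 thr1.R1=1
thr0.R0=0 thr1.R0=1 thr1.R1=1
thr0.R0=1 thr1.R0=0 thr1.R1=0
thr0.R0=1 thr1.R0=0 thr1.R1=1
thr0.R0=1 thr1.R0=1 thr1.R1=1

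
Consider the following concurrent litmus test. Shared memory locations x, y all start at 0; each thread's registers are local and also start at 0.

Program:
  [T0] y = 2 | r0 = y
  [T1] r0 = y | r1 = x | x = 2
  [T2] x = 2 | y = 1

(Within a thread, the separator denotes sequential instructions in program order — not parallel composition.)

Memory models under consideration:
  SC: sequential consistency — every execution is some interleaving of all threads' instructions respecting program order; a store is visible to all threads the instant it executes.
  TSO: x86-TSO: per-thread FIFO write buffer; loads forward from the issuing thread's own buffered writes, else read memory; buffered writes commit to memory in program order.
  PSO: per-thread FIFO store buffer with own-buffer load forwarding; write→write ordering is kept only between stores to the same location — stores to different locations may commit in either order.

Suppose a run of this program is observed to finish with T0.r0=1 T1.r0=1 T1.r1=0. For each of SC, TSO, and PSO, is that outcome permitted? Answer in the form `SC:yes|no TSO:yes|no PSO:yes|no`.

SC:no TSO:no PSO:yes

outcome vector order: (T0.r0,T1.r0,T1.r1)
under SC → 1/0/0; 1/0/2; 1/1/2; 1/2/0; 1/2/2; 2/0/0; 2/0/2; 2/1/2; 2/2/0; 2/2/2
under TSO → 1/0/0; 1/0/2; 1/1/2; 1/2/0; 1/2/2; 2/0/0; 2/0/2; 2/1/2; 2/2/0; 2/2/2
under PSO → 1/0/0; 1/0/2; 1/1/0; 1/1/2; 1/2/0; 1/2/2; 2/0/0; 2/0/2; 2/1/0; 2/1/2; 2/2/0; 2/2/2
target 1/1/0 ∈ {PSO}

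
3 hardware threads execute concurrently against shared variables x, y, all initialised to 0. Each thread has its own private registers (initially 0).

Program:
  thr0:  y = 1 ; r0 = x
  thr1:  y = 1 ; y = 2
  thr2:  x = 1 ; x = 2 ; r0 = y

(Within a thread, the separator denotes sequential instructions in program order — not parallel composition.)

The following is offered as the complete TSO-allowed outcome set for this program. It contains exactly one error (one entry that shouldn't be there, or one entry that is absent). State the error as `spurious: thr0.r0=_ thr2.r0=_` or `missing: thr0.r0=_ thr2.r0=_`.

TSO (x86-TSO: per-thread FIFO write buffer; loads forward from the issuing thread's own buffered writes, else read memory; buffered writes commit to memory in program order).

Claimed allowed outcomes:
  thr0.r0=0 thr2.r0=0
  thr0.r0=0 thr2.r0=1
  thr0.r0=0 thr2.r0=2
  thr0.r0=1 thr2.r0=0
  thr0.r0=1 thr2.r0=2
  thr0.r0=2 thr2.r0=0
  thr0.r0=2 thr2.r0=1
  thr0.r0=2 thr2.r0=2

missing: thr0.r0=1 thr2.r0=1

outcome vector order: (thr0.r0,thr2.r0)
TSO (9): 0/0 0/1 0/2 1/0 1/1 1/2 2/0 2/1 2/2
TSO∖claimed = {1/1}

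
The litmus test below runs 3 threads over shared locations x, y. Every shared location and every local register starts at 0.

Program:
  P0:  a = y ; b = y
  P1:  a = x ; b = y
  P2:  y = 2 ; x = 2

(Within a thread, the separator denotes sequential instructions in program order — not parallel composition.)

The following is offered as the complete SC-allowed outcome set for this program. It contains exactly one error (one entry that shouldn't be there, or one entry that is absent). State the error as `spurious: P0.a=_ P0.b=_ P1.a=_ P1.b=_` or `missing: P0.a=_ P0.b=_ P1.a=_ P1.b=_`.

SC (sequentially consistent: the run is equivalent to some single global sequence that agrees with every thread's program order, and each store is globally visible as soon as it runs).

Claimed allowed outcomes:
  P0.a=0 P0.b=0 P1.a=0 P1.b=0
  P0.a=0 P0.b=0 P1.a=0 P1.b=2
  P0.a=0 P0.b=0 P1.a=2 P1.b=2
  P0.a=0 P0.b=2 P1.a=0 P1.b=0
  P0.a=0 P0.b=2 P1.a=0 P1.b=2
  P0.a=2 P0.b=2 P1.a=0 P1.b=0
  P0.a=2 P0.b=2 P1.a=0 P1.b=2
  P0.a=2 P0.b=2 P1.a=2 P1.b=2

outcome vector order: (P0.a,P0.b,P1.a,P1.b)
[SC] allowed = {(0,0,0,0), (0,0,0,2), (0,0,2,2), (0,2,0,0), (0,2,0,2), (0,2,2,2), (2,2,0,0), (2,2,0,2), (2,2,2,2)}
SC∖claimed = {(0,2,2,2)}

missing: P0.a=0 P0.b=2 P1.a=2 P1.b=2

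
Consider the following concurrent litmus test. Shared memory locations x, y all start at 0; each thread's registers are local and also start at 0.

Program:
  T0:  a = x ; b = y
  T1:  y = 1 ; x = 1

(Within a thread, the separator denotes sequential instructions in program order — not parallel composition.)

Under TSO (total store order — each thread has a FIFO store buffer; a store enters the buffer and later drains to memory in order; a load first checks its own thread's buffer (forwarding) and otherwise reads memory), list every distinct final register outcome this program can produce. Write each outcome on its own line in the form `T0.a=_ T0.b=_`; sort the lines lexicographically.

T0.a=0 T0.b=0
T0.a=0 T0.b=1
T0.a=1 T0.b=1

outcome vector order: (T0.a,T0.b)
|TSO outcomes| = 3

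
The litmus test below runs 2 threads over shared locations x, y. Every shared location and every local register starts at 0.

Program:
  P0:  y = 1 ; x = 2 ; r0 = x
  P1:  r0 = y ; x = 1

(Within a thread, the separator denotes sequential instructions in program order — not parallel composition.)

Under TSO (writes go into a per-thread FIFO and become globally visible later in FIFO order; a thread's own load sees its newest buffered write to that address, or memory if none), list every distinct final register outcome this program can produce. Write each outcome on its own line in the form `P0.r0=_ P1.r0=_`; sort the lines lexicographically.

P0.r0=1 P1.r0=0
P0.r0=1 P1.r0=1
P0.r0=2 P1.r0=0
P0.r0=2 P1.r0=1

outcome vector order: (P0.r0,P1.r0)
|TSO outcomes| = 4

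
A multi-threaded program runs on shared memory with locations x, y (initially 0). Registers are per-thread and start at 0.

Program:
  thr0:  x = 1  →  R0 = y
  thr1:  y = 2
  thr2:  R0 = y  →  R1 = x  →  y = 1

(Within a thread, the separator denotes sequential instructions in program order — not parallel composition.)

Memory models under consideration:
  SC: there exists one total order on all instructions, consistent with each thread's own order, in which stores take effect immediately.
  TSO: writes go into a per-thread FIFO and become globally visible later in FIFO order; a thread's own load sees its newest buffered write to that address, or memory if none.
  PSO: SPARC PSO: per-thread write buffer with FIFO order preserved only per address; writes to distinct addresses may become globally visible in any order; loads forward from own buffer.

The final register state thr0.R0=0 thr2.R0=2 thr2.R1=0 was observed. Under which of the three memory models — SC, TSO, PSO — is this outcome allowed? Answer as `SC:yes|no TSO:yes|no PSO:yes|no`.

outcome vector order: (thr0.R0,thr2.R0,thr2.R1)
SC (11): 000, 001, 021, 100, 101, 120, 121, 200, 201, 220, 221
TSO (12): 000, 001, 020, 021, 100, 101, 120, 121, 200, 201, 220, 221
PSO (12): 000, 001, 020, 021, 100, 101, 120, 121, 200, 201, 220, 221
target 020 ∈ {TSO,PSO}

SC:no TSO:yes PSO:yes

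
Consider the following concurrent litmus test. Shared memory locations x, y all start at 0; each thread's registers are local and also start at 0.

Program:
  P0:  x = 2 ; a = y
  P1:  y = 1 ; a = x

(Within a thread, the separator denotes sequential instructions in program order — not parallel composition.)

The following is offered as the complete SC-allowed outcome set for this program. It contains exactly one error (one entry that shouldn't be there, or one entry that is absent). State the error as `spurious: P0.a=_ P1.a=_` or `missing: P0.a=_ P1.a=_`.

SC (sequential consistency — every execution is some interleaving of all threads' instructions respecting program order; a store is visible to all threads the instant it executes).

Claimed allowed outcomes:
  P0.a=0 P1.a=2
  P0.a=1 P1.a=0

missing: P0.a=1 P1.a=2

outcome vector order: (P0.a,P1.a)
SC: 3 outcomes — {<0 2>, <1 0>, <1 2>}
SC∖claimed = {<1 2>}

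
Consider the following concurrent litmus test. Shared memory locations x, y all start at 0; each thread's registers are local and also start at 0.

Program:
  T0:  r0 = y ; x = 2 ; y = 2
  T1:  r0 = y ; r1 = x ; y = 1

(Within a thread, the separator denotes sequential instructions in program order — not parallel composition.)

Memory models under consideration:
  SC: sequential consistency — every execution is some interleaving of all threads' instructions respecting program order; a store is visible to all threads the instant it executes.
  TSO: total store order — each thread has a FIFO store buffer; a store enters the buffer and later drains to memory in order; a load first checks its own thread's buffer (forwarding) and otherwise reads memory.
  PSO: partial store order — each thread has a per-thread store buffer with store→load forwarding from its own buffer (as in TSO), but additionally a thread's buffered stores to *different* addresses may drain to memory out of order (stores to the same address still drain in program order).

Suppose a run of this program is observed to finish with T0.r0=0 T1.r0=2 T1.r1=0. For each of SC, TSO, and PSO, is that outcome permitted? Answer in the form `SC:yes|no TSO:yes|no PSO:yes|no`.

SC:no TSO:no PSO:yes

outcome vector order: (T0.r0,T1.r0,T1.r1)
[SC] allowed = {<0 0 0>; <0 0 2>; <0 2 2>; <1 0 0>}
[TSO] allowed = {<0 0 0>; <0 0 2>; <0 2 2>; <1 0 0>}
[PSO] allowed = {<0 0 0>; <0 0 2>; <0 2 0>; <0 2 2>; <1 0 0>}
target <0 2 0> ∈ {PSO}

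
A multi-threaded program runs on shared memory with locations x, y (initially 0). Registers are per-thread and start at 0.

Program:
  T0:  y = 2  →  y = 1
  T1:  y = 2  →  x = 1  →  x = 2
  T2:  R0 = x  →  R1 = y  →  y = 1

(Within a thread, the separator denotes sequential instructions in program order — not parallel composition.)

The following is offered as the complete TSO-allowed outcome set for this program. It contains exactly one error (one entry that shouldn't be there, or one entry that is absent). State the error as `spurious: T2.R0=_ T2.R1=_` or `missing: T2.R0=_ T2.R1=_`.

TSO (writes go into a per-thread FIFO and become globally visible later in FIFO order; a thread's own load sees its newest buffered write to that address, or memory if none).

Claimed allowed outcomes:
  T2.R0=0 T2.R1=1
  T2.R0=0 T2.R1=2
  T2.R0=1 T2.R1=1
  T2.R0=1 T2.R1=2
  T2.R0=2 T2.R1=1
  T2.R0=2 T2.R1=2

missing: T2.R0=0 T2.R1=0

outcome vector order: (T2.R0,T2.R1)
[TSO] allowed = {(0,0) (0,1) (0,2) (1,1) (1,2) (2,1) (2,2)}
TSO∖claimed = {(0,0)}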